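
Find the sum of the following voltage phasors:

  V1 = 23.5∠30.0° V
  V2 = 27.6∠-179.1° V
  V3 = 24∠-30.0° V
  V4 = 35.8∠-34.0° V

Step 1 — Convert each phasor to rectangular form:
  V1 = 23.5·(cos(30.0°) + j·sin(30.0°)) = 20.35 + j11.75 V
  V2 = 27.6·(cos(-179.1°) + j·sin(-179.1°)) = -27.6 - j0.4335 V
  V3 = 24·(cos(-30.0°) + j·sin(-30.0°)) = 20.78 - j12 V
  V4 = 35.8·(cos(-34.0°) + j·sin(-34.0°)) = 29.68 - j20.02 V
Step 2 — Sum components: V_total = 43.22 - j20.7 V.
Step 3 — Convert to polar: |V_total| = 47.92 V, ∠V_total = -25.6°.

V_total = 47.92∠-25.6° V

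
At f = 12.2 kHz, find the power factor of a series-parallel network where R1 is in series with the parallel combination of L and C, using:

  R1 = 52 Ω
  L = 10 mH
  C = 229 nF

Step 1 — Angular frequency: ω = 2π·f = 2π·1.22e+04 = 7.665e+04 rad/s.
Step 2 — Component impedances:
  R1: Z = R = 52 Ω
  L: Z = jωL = j·7.665e+04·0.01 = 0 + j766.5 Ω
  C: Z = 1/(jωC) = -j/(ω·C) = 0 - j56.97 Ω
Step 3 — Parallel branch: L || C = 1/(1/L + 1/C) = 0 - j61.54 Ω.
Step 4 — Series with R1: Z_total = R1 + (L || C) = 52 - j61.54 Ω = 80.57∠-49.8° Ω.
Step 5 — Power factor: PF = cos(φ) = Re(Z)/|Z| = 52/80.57 = 0.6454.
Step 6 — Type: Im(Z) = -61.54 ⇒ leading (phase φ = -49.8°).

PF = 0.6454 (leading, φ = -49.8°)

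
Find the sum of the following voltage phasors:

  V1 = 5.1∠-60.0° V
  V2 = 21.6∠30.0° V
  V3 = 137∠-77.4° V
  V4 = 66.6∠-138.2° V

Step 1 — Convert each phasor to rectangular form:
  V1 = 5.1·(cos(-60.0°) + j·sin(-60.0°)) = 2.55 - j4.417 V
  V2 = 21.6·(cos(30.0°) + j·sin(30.0°)) = 18.71 + j10.8 V
  V3 = 137·(cos(-77.4°) + j·sin(-77.4°)) = 29.89 - j133.7 V
  V4 = 66.6·(cos(-138.2°) + j·sin(-138.2°)) = -49.65 - j44.39 V
Step 2 — Sum components: V_total = 1.493 - j171.7 V.
Step 3 — Convert to polar: |V_total| = 171.7 V, ∠V_total = -89.5°.

V_total = 171.7∠-89.5° V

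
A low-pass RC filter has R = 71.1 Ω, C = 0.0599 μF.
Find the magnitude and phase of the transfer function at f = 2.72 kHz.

Step 1 — Angular frequency: ω = 2π·2720 = 1.709e+04 rad/s.
Step 2 — Transfer function: H(jω) = 1/(1 + jωRC).
Step 3 — Denominator: 1 + jωRC = 1 + j·1.709e+04·71.1·5.99e-08 = 1 + j0.07279.
Step 4 — H = 0.9947 - j0.0724.
Step 5 — Magnitude: |H| = 0.9974 (-0.0 dB); phase: φ = -4.2°.

|H| = 0.9974 (-0.0 dB), φ = -4.2°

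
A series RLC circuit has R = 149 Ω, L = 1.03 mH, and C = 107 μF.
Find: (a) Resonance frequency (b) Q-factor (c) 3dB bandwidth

Step 1 — Resonance condition Im(Z)=0 gives ω₀ = 1/√(LC).
Step 2 — ω₀ = 1/√(0.00103·0.000107) = 3012 rad/s.
Step 3 — f₀ = ω₀/(2π) = 479.4 Hz.
Step 4 — Series Q: Q = ω₀L/R = 3012·0.00103/149 = 0.02082.
Step 5 — 3dB bandwidth: Δω = ω₀/Q = 1.447e+05 rad/s; BW = Δω/(2π) = 2.302e+04 Hz.

(a) f₀ = 479.4 Hz  (b) Q = 0.02082  (c) BW = 2.302e+04 Hz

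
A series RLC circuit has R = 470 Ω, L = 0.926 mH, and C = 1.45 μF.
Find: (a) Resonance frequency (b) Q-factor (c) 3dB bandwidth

Step 1 — Resonance condition Im(Z)=0 gives ω₀ = 1/√(LC).
Step 2 — ω₀ = 1/√(0.000926·1.45e-06) = 2.729e+04 rad/s.
Step 3 — f₀ = ω₀/(2π) = 4343 Hz.
Step 4 — Series Q: Q = ω₀L/R = 2.729e+04·0.000926/470 = 0.05377.
Step 5 — 3dB bandwidth: Δω = ω₀/Q = 5.076e+05 rad/s; BW = Δω/(2π) = 8.078e+04 Hz.

(a) f₀ = 4343 Hz  (b) Q = 0.05377  (c) BW = 8.078e+04 Hz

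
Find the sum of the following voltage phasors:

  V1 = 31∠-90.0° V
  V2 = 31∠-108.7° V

Step 1 — Convert each phasor to rectangular form:
  V1 = 31·(cos(-90.0°) + j·sin(-90.0°)) = 0 - j31 V
  V2 = 31·(cos(-108.7°) + j·sin(-108.7°)) = -9.939 - j29.36 V
Step 2 — Sum components: V_total = -9.939 - j60.36 V.
Step 3 — Convert to polar: |V_total| = 61.18 V, ∠V_total = -99.4°.

V_total = 61.18∠-99.4° V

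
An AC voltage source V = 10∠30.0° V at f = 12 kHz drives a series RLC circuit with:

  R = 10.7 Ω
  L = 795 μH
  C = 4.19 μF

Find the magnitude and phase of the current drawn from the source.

Step 1 — Angular frequency: ω = 2π·f = 2π·1.2e+04 = 7.54e+04 rad/s.
Step 2 — Component impedances:
  R: Z = R = 10.7 Ω
  L: Z = jωL = j·7.54e+04·0.000795 = 0 + j59.94 Ω
  C: Z = 1/(jωC) = -j/(ω·C) = 0 - j3.165 Ω
Step 3 — Series combination: Z_total = R + L + C = 10.7 + j56.78 Ω = 57.78∠79.3° Ω.
Step 4 — Source phasor: V = 10∠30.0° V = 8.66 + j5 V.
Step 5 — Ohm's law: I = V / Z_total = (8.66 + j5) / (10.7 + j56.78) = 0.1128 - j0.1313 A.
Step 6 — Convert to polar: |I| = 0.1731 A, ∠I = -49.3°.

I = 0.1731∠-49.3° A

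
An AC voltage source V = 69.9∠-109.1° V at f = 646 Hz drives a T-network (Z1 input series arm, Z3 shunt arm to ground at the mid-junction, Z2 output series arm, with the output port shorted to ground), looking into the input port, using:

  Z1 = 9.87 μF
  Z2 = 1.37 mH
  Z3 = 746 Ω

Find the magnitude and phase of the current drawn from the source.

Step 1 — Angular frequency: ω = 2π·f = 2π·646 = 4059 rad/s.
Step 2 — Component impedances:
  Z1: Z = 1/(jωC) = -j/(ω·C) = 0 - j24.96 Ω
  Z2: Z = jωL = j·4059·0.00137 = 0 + j5.561 Ω
  Z3: Z = R = 746 Ω
Step 3 — With the output port shorted to ground, the output series arm Z2 runs from the junction to ground; the shunt arm Z3 also runs from the junction to ground. They appear in parallel: Z3 || Z2 = 0.04145 + j5.56 Ω.
Step 4 — Series with input arm Z1: Z_in = Z1 + (Z3 || Z2) = 0.04145 - j19.4 Ω = 19.4∠-89.9° Ω.
Step 5 — Source phasor: V = 69.9∠-109.1° V = -22.87 - j66.05 V.
Step 6 — Ohm's law: I = V / Z_total = (-22.87 - j66.05) / (0.04145 - j19.4) = 3.402 - j1.186 A.
Step 7 — Convert to polar: |I| = 3.603 A, ∠I = -19.2°.

I = 3.603∠-19.2° A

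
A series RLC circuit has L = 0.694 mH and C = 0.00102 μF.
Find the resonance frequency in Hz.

Step 1 — Resonance condition Im(Z)=0 gives ω₀ = 1/√(LC).
Step 2 — ω₀ = 1/√(0.000694·1.02e-09) = 1.189e+06 rad/s.
Step 3 — f₀ = ω₀/(2π) = 1.892e+05 Hz.

f₀ = 1.892e+05 Hz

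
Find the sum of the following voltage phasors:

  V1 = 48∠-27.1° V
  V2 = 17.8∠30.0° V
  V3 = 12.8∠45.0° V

Step 1 — Convert each phasor to rectangular form:
  V1 = 48·(cos(-27.1°) + j·sin(-27.1°)) = 42.73 - j21.87 V
  V2 = 17.8·(cos(30.0°) + j·sin(30.0°)) = 15.42 + j8.9 V
  V3 = 12.8·(cos(45.0°) + j·sin(45.0°)) = 9.051 + j9.051 V
Step 2 — Sum components: V_total = 67.2 - j3.915 V.
Step 3 — Convert to polar: |V_total| = 67.31 V, ∠V_total = -3.3°.

V_total = 67.31∠-3.3° V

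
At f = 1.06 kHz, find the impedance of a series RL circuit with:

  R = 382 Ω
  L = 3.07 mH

Step 1 — Angular frequency: ω = 2π·f = 2π·1060 = 6660 rad/s.
Step 2 — Component impedances:
  R: Z = R = 382 Ω
  L: Z = jωL = j·6660·0.00307 = 0 + j20.45 Ω
Step 3 — Series combination: Z_total = R + L = 382 + j20.45 Ω = 382.5∠3.1° Ω.

Z = 382 + j20.45 Ω = 382.5∠3.1° Ω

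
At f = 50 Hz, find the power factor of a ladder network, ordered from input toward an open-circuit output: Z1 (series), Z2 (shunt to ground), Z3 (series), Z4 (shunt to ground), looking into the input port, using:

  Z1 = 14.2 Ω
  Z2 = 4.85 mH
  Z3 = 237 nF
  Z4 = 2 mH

Step 1 — Angular frequency: ω = 2π·f = 2π·50 = 314.2 rad/s.
Step 2 — Component impedances:
  Z1: Z = R = 14.2 Ω
  Z2: Z = jωL = j·314.2·0.00485 = 0 + j1.524 Ω
  Z3: Z = 1/(jωC) = -j/(ω·C) = 0 - j1.343e+04 Ω
  Z4: Z = jωL = j·314.2·0.002 = 0 + j0.6283 Ω
Step 3 — Ladder network (open output): work backward from the far end, alternating series and parallel combinations. Z_in = 14.2 + j1.524 Ω = 14.28∠6.1° Ω.
Step 4 — Power factor: PF = cos(φ) = Re(Z)/|Z| = 14.2/14.282 = 0.9943.
Step 5 — Type: Im(Z) = 1.524 ⇒ lagging (phase φ = 6.1°).

PF = 0.9943 (lagging, φ = 6.1°)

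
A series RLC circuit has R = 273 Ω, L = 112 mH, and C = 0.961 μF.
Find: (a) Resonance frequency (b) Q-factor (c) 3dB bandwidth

Step 1 — Resonance condition Im(Z)=0 gives ω₀ = 1/√(LC).
Step 2 — ω₀ = 1/√(0.112·9.61e-07) = 3048 rad/s.
Step 3 — f₀ = ω₀/(2π) = 485.1 Hz.
Step 4 — Series Q: Q = ω₀L/R = 3048·0.112/273 = 1.251.
Step 5 — 3dB bandwidth: Δω = ω₀/Q = 2438 rad/s; BW = Δω/(2π) = 387.9 Hz.

(a) f₀ = 485.1 Hz  (b) Q = 1.251  (c) BW = 387.9 Hz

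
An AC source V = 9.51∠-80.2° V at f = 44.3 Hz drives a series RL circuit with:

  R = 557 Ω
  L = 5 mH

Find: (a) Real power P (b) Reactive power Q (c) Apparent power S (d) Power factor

Step 1 — Angular frequency: ω = 2π·f = 2π·44.3 = 278.3 rad/s.
Step 2 — Component impedances:
  R: Z = R = 557 Ω
  L: Z = jωL = j·278.3·0.005 = 0 + j1.392 Ω
Step 3 — Series combination: Z_total = R + L = 557 + j1.392 Ω = 557∠0.1° Ω.
Step 4 — Source phasor: V = 9.51∠-80.2° V = 1.619 - j9.371 V.
Step 5 — Current: I = V / Z = 0.002864 - j0.01683 A = 0.01707∠-80.3° A.
Step 6 — Complex power: S = V·I* = 0.1624 + j0.0004057 VA.
Step 7 — Real power: P = Re(S) = 0.1624 W.
Step 8 — Reactive power: Q = Im(S) = 0.0004057 VAR.
Step 9 — Apparent power: |S| = 0.1624 VA.
Step 10 — Power factor: PF = P/|S| = 1 (lagging).

(a) P = 0.1624 W  (b) Q = 0.0004057 VAR  (c) S = 0.1624 VA  (d) PF = 1 (lagging)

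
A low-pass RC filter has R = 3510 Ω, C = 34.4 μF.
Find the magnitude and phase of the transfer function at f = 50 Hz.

Step 1 — Angular frequency: ω = 2π·50 = 314.2 rad/s.
Step 2 — Transfer function: H(jω) = 1/(1 + jωRC).
Step 3 — Denominator: 1 + jωRC = 1 + j·314.2·3510·3.44e-05 = 1 + j37.93.
Step 4 — H = 0.0006945 - j0.02634.
Step 5 — Magnitude: |H| = 0.02635 (-31.6 dB); phase: φ = -88.5°.

|H| = 0.02635 (-31.6 dB), φ = -88.5°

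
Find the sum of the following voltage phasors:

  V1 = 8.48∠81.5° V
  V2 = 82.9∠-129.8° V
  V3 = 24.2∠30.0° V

Step 1 — Convert each phasor to rectangular form:
  V1 = 8.48·(cos(81.5°) + j·sin(81.5°)) = 1.253 + j8.387 V
  V2 = 82.9·(cos(-129.8°) + j·sin(-129.8°)) = -53.07 - j63.69 V
  V3 = 24.2·(cos(30.0°) + j·sin(30.0°)) = 20.96 + j12.1 V
Step 2 — Sum components: V_total = -30.85 - j43.2 V.
Step 3 — Convert to polar: |V_total| = 53.09 V, ∠V_total = -125.5°.

V_total = 53.09∠-125.5° V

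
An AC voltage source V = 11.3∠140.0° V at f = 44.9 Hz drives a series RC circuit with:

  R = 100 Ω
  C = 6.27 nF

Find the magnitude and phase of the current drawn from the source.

Step 1 — Angular frequency: ω = 2π·f = 2π·44.9 = 282.1 rad/s.
Step 2 — Component impedances:
  R: Z = R = 100 Ω
  C: Z = 1/(jωC) = -j/(ω·C) = 0 - j5.653e+05 Ω
Step 3 — Series combination: Z_total = R + C = 100 - j5.653e+05 Ω = 5.653e+05∠-90.0° Ω.
Step 4 — Source phasor: V = 11.3∠140.0° V = -8.656 + j7.263 V.
Step 5 — Ohm's law: I = V / Z_total = (-8.656 + j7.263) / (100 - j5.653e+05) = -1.285e-05 - j1.531e-05 A.
Step 6 — Convert to polar: |I| = 1.999e-05 A, ∠I = -130.0°.

I = 1.999e-05∠-130.0° A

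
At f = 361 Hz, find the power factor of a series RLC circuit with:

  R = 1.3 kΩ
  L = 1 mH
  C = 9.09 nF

Step 1 — Angular frequency: ω = 2π·f = 2π·361 = 2268 rad/s.
Step 2 — Component impedances:
  R: Z = R = 1300 Ω
  L: Z = jωL = j·2268·0.001 = 0 + j2.268 Ω
  C: Z = 1/(jωC) = -j/(ω·C) = 0 - j4.85e+04 Ω
Step 3 — Series combination: Z_total = R + L + C = 1300 - j4.85e+04 Ω = 4.852e+04∠-88.5° Ω.
Step 4 — Power factor: PF = cos(φ) = Re(Z)/|Z| = 1300/48516 = 0.0268.
Step 5 — Type: Im(Z) = -4.85e+04 ⇒ leading (phase φ = -88.5°).

PF = 0.0268 (leading, φ = -88.5°)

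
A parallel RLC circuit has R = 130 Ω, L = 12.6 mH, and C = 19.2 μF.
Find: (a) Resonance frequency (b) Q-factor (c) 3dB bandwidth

Step 1 — Resonance: ω₀ = 1/√(LC) = 1/√(0.0126·1.92e-05) = 2033 rad/s.
Step 2 — f₀ = ω₀/(2π) = 323.6 Hz.
Step 3 — Parallel Q: Q = R/(ω₀L) = 130/(2033·0.0126) = 5.075.
Step 4 — Bandwidth: Δω = ω₀/Q = 400.6 rad/s; BW = Δω/(2π) = 63.76 Hz.

(a) f₀ = 323.6 Hz  (b) Q = 5.075  (c) BW = 63.76 Hz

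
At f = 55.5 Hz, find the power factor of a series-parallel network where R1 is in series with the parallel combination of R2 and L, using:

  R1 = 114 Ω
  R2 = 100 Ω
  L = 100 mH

Step 1 — Angular frequency: ω = 2π·f = 2π·55.5 = 348.7 rad/s.
Step 2 — Component impedances:
  R1: Z = R = 114 Ω
  R2: Z = R = 100 Ω
  L: Z = jωL = j·348.7·0.1 = 0 + j34.87 Ω
Step 3 — Parallel branch: R2 || L = 1/(1/R2 + 1/L) = 10.84 + j31.09 Ω.
Step 4 — Series with R1: Z_total = R1 + (R2 || L) = 124.8 + j31.09 Ω = 128.7∠14.0° Ω.
Step 5 — Power factor: PF = cos(φ) = Re(Z)/|Z| = 124.842/128.655 = 0.9704.
Step 6 — Type: Im(Z) = 31.09 ⇒ lagging (phase φ = 14.0°).

PF = 0.9704 (lagging, φ = 14.0°)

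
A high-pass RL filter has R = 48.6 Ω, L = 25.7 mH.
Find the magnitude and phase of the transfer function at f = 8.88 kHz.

Step 1 — Angular frequency: ω = 2π·8880 = 5.579e+04 rad/s.
Step 2 — Transfer function: H(jω) = jωL/(R + jωL).
Step 3 — Numerator jωL = j·1434; denominator R + jωL = 48.6 + j1434.
Step 4 — H = 0.9989 + j0.03385.
Step 5 — Magnitude: |H| = 0.9994 (-0.0 dB); phase: φ = 1.9°.

|H| = 0.9994 (-0.0 dB), φ = 1.9°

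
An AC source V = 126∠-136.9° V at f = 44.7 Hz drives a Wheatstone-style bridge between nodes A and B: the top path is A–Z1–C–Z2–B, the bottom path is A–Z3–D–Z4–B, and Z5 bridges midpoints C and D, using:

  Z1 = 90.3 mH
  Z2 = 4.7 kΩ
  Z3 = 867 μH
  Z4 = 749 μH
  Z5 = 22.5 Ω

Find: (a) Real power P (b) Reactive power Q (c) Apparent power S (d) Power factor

Step 1 — Angular frequency: ω = 2π·f = 2π·44.7 = 280.9 rad/s.
Step 2 — Component impedances:
  Z1: Z = jωL = j·280.9·0.0903 = 0 + j25.36 Ω
  Z2: Z = R = 4700 Ω
  Z3: Z = jωL = j·280.9·0.000867 = 0 + j0.2435 Ω
  Z4: Z = jωL = j·280.9·0.000749 = 0 + j0.2104 Ω
  Z5: Z = R = 22.5 Ω
Step 3 — Bridge requires nodal analysis (the Z5 bridge couples midpoints C and D, so the two paths cannot be reduced to a simple series/parallel combination). Setting node B to ground and injecting 1 A at node A, the 3-node admittance system at A, C, D solves to V_A = Z_AB = 0.001166 + j0.4525 Ω = 0.4525∠89.9° Ω.
Step 4 — Source phasor: V = 126∠-136.9° V = -92 - j86.09 V.
Step 5 — Current: I = V / Z = -190.8 + j202.8 A = 278.4∠133.2° A.
Step 6 — Complex power: S = V·I* = 90.42 + j3.508e+04 VA.
Step 7 — Real power: P = Re(S) = 90.42 W.
Step 8 — Reactive power: Q = Im(S) = 3.508e+04 VAR.
Step 9 — Apparent power: |S| = 3.508e+04 VA.
Step 10 — Power factor: PF = P/|S| = 0.002577 (lagging).

(a) P = 90.42 W  (b) Q = 3.508e+04 VAR  (c) S = 3.508e+04 VA  (d) PF = 0.002577 (lagging)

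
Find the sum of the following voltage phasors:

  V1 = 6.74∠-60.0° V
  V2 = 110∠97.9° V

Step 1 — Convert each phasor to rectangular form:
  V1 = 6.74·(cos(-60.0°) + j·sin(-60.0°)) = 3.37 - j5.837 V
  V2 = 110·(cos(97.9°) + j·sin(97.9°)) = -15.12 + j109 V
Step 2 — Sum components: V_total = -11.75 + j103.1 V.
Step 3 — Convert to polar: |V_total| = 103.8 V, ∠V_total = 96.5°.

V_total = 103.8∠96.5° V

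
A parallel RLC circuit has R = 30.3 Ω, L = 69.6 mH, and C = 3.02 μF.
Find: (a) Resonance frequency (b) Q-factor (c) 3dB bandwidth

Step 1 — Resonance: ω₀ = 1/√(LC) = 1/√(0.0696·3.02e-06) = 2181 rad/s.
Step 2 — f₀ = ω₀/(2π) = 347.1 Hz.
Step 3 — Parallel Q: Q = R/(ω₀L) = 30.3/(2181·0.0696) = 0.1996.
Step 4 — Bandwidth: Δω = ω₀/Q = 1.093e+04 rad/s; BW = Δω/(2π) = 1739 Hz.

(a) f₀ = 347.1 Hz  (b) Q = 0.1996  (c) BW = 1739 Hz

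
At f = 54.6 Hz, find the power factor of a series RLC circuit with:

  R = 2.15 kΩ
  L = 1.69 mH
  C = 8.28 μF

Step 1 — Angular frequency: ω = 2π·f = 2π·54.6 = 343.1 rad/s.
Step 2 — Component impedances:
  R: Z = R = 2150 Ω
  L: Z = jωL = j·343.1·0.00169 = 0 + j0.5798 Ω
  C: Z = 1/(jωC) = -j/(ω·C) = 0 - j352 Ω
Step 3 — Series combination: Z_total = R + L + C = 2150 - j351.5 Ω = 2179∠-9.3° Ω.
Step 4 — Power factor: PF = cos(φ) = Re(Z)/|Z| = 2150/2178.5 = 0.9869.
Step 5 — Type: Im(Z) = -351.5 ⇒ leading (phase φ = -9.3°).

PF = 0.9869 (leading, φ = -9.3°)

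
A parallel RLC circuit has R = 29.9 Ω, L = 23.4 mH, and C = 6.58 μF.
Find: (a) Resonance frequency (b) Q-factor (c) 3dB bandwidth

Step 1 — Resonance: ω₀ = 1/√(LC) = 1/√(0.0234·6.58e-06) = 2548 rad/s.
Step 2 — f₀ = ω₀/(2π) = 405.6 Hz.
Step 3 — Parallel Q: Q = R/(ω₀L) = 29.9/(2548·0.0234) = 0.5014.
Step 4 — Bandwidth: Δω = ω₀/Q = 5083 rad/s; BW = Δω/(2π) = 809 Hz.

(a) f₀ = 405.6 Hz  (b) Q = 0.5014  (c) BW = 809 Hz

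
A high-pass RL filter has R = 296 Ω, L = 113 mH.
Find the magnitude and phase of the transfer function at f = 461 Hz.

Step 1 — Angular frequency: ω = 2π·461 = 2897 rad/s.
Step 2 — Transfer function: H(jω) = jωL/(R + jωL).
Step 3 — Numerator jωL = j·327.3; denominator R + jωL = 296 + j327.3.
Step 4 — H = 0.5501 + j0.4975.
Step 5 — Magnitude: |H| = 0.7417 (-2.6 dB); phase: φ = 42.1°.

|H| = 0.7417 (-2.6 dB), φ = 42.1°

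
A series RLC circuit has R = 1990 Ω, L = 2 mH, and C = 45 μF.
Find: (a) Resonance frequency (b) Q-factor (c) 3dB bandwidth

Step 1 — Resonance: ω₀ = 1/√(LC) = 1/√(0.002·4.5e-05) = 3333 rad/s.
Step 2 — f₀ = ω₀/(2π) = 530.5 Hz.
Step 3 — Series Q: Q = ω₀L/R = 3333·0.002/1990 = 0.00335.
Step 4 — Bandwidth: Δω = ω₀/Q = 9.95e+05 rad/s; BW = Δω/(2π) = 1.584e+05 Hz.

(a) f₀ = 530.5 Hz  (b) Q = 0.00335  (c) BW = 1.584e+05 Hz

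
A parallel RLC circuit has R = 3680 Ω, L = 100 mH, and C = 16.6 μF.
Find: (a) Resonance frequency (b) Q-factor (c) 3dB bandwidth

Step 1 — Resonance: ω₀ = 1/√(LC) = 1/√(0.1·1.66e-05) = 776.2 rad/s.
Step 2 — f₀ = ω₀/(2π) = 123.5 Hz.
Step 3 — Parallel Q: Q = R/(ω₀L) = 3680/(776.2·0.1) = 47.41.
Step 4 — Bandwidth: Δω = ω₀/Q = 16.37 rad/s; BW = Δω/(2π) = 2.605 Hz.

(a) f₀ = 123.5 Hz  (b) Q = 47.41  (c) BW = 2.605 Hz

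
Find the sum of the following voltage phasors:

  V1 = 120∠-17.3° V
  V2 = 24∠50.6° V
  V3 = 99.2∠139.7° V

Step 1 — Convert each phasor to rectangular form:
  V1 = 120·(cos(-17.3°) + j·sin(-17.3°)) = 114.6 - j35.68 V
  V2 = 24·(cos(50.6°) + j·sin(50.6°)) = 15.23 + j18.55 V
  V3 = 99.2·(cos(139.7°) + j·sin(139.7°)) = -75.66 + j64.16 V
Step 2 — Sum components: V_total = 54.15 + j47.02 V.
Step 3 — Convert to polar: |V_total| = 71.72 V, ∠V_total = 41.0°.

V_total = 71.72∠41.0° V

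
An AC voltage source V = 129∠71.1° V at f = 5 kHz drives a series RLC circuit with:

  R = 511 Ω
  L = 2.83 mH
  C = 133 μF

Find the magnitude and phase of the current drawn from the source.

Step 1 — Angular frequency: ω = 2π·f = 2π·5000 = 3.142e+04 rad/s.
Step 2 — Component impedances:
  R: Z = R = 511 Ω
  L: Z = jωL = j·3.142e+04·0.00283 = 0 + j88.91 Ω
  C: Z = 1/(jωC) = -j/(ω·C) = 0 - j0.2393 Ω
Step 3 — Series combination: Z_total = R + L + C = 511 + j88.67 Ω = 518.6∠9.8° Ω.
Step 4 — Source phasor: V = 129∠71.1° V = 41.79 + j122 V.
Step 5 — Ohm's law: I = V / Z_total = (41.79 + j122) / (511 + j88.67) = 0.1196 + j0.2181 A.
Step 6 — Convert to polar: |I| = 0.2487 A, ∠I = 61.3°.

I = 0.2487∠61.3° A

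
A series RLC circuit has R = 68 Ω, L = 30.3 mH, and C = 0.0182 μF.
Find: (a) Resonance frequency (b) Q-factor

Step 1 — Resonance condition Im(Z)=0 gives ω₀ = 1/√(LC).
Step 2 — ω₀ = 1/√(0.0303·1.82e-08) = 4.258e+04 rad/s.
Step 3 — f₀ = ω₀/(2π) = 6777 Hz.
Step 4 — Series Q: Q = ω₀L/R = 4.258e+04·0.0303/68 = 18.97.

(a) f₀ = 6777 Hz  (b) Q = 18.97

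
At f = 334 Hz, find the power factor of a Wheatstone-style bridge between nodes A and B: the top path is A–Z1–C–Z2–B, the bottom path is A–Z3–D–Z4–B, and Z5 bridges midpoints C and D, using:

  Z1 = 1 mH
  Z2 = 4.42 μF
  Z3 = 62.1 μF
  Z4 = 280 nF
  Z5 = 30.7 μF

Step 1 — Angular frequency: ω = 2π·f = 2π·334 = 2099 rad/s.
Step 2 — Component impedances:
  Z1: Z = jωL = j·2099·0.001 = 0 + j2.099 Ω
  Z2: Z = 1/(jωC) = -j/(ω·C) = 0 - j107.8 Ω
  Z3: Z = 1/(jωC) = -j/(ω·C) = 0 - j7.673 Ω
  Z4: Z = 1/(jωC) = -j/(ω·C) = 0 - j1702 Ω
  Z5: Z = 1/(jωC) = -j/(ω·C) = 0 - j15.52 Ω
Step 3 — Bridge requires nodal analysis (the Z5 bridge couples midpoints C and D, so the two paths cannot be reduced to a simple series/parallel combination). Setting node B to ground and injecting 1 A at node A, the 3-node admittance system at A, C, D solves to V_A = Z_AB = 0 - j99.27 Ω = 99.27∠-90.0° Ω.
Step 4 — Power factor: PF = cos(φ) = Re(Z)/|Z| = 0/99.27 = 0.
Step 5 — Type: Im(Z) = -99.27 ⇒ leading (phase φ = -90.0°).

PF = 0 (leading, φ = -90.0°)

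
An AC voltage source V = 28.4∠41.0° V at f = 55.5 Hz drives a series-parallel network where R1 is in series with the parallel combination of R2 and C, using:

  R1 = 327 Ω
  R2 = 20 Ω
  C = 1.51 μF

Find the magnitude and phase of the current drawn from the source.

Step 1 — Angular frequency: ω = 2π·f = 2π·55.5 = 348.7 rad/s.
Step 2 — Component impedances:
  R1: Z = R = 327 Ω
  R2: Z = R = 20 Ω
  C: Z = 1/(jωC) = -j/(ω·C) = 0 - j1899 Ω
Step 3 — Parallel branch: R2 || C = 1/(1/R2 + 1/C) = 20 - j0.2106 Ω.
Step 4 — Series with R1: Z_total = R1 + (R2 || C) = 347 - j0.2106 Ω = 347∠-0.0° Ω.
Step 5 — Source phasor: V = 28.4∠41.0° V = 21.43 + j18.63 V.
Step 6 — Ohm's law: I = V / Z_total = (21.43 + j18.63) / (347 - j0.2106) = 0.06174 + j0.05373 A.
Step 7 — Convert to polar: |I| = 0.08184 A, ∠I = 41.0°.

I = 0.08184∠41.0° A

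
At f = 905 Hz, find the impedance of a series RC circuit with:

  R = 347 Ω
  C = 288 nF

Step 1 — Angular frequency: ω = 2π·f = 2π·905 = 5686 rad/s.
Step 2 — Component impedances:
  R: Z = R = 347 Ω
  C: Z = 1/(jωC) = -j/(ω·C) = 0 - j610.6 Ω
Step 3 — Series combination: Z_total = R + C = 347 - j610.6 Ω = 702.3∠-60.4° Ω.

Z = 347 - j610.6 Ω = 702.3∠-60.4° Ω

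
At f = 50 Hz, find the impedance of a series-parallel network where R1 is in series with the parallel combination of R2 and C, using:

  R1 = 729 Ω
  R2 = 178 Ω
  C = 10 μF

Step 1 — Angular frequency: ω = 2π·f = 2π·50 = 314.2 rad/s.
Step 2 — Component impedances:
  R1: Z = R = 729 Ω
  R2: Z = R = 178 Ω
  C: Z = 1/(jωC) = -j/(ω·C) = 0 - j318.3 Ω
Step 3 — Parallel branch: R2 || C = 1/(1/R2 + 1/C) = 135.6 - j75.83 Ω.
Step 4 — Series with R1: Z_total = R1 + (R2 || C) = 864.6 - j75.83 Ω = 867.9∠-5.0° Ω.

Z = 864.6 - j75.83 Ω = 867.9∠-5.0° Ω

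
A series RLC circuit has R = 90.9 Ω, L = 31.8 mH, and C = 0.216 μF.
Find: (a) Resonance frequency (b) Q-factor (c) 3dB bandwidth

Step 1 — Resonance condition Im(Z)=0 gives ω₀ = 1/√(LC).
Step 2 — ω₀ = 1/√(0.0318·2.16e-07) = 1.207e+04 rad/s.
Step 3 — f₀ = ω₀/(2π) = 1920 Hz.
Step 4 — Series Q: Q = ω₀L/R = 1.207e+04·0.0318/90.9 = 4.221.
Step 5 — 3dB bandwidth: Δω = ω₀/Q = 2858 rad/s; BW = Δω/(2π) = 454.9 Hz.

(a) f₀ = 1920 Hz  (b) Q = 4.221  (c) BW = 454.9 Hz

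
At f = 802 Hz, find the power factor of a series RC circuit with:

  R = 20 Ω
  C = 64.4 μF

Step 1 — Angular frequency: ω = 2π·f = 2π·802 = 5039 rad/s.
Step 2 — Component impedances:
  R: Z = R = 20 Ω
  C: Z = 1/(jωC) = -j/(ω·C) = 0 - j3.081 Ω
Step 3 — Series combination: Z_total = R + C = 20 - j3.081 Ω = 20.24∠-8.8° Ω.
Step 4 — Power factor: PF = cos(φ) = Re(Z)/|Z| = 20/20.236 = 0.9883.
Step 5 — Type: Im(Z) = -3.081 ⇒ leading (phase φ = -8.8°).

PF = 0.9883 (leading, φ = -8.8°)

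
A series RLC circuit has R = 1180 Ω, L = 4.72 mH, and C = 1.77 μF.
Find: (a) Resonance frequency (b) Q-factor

Step 1 — Resonance condition Im(Z)=0 gives ω₀ = 1/√(LC).
Step 2 — ω₀ = 1/√(0.00472·1.77e-06) = 1.094e+04 rad/s.
Step 3 — f₀ = ω₀/(2π) = 1741 Hz.
Step 4 — Series Q: Q = ω₀L/R = 1.094e+04·0.00472/1180 = 0.04376.

(a) f₀ = 1741 Hz  (b) Q = 0.04376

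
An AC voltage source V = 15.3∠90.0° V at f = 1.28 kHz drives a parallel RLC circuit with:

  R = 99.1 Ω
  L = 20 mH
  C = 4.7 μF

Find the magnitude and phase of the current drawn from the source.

Step 1 — Angular frequency: ω = 2π·f = 2π·1280 = 8042 rad/s.
Step 2 — Component impedances:
  R: Z = R = 99.1 Ω
  L: Z = jωL = j·8042·0.02 = 0 + j160.8 Ω
  C: Z = 1/(jωC) = -j/(ω·C) = 0 - j26.46 Ω
Step 3 — Parallel combination: 1/Z_total = 1/R + 1/L + 1/C; Z_total = 9.179 - j28.73 Ω = 30.16∠-72.3° Ω.
Step 4 — Source phasor: V = 15.3∠90.0° V = 0 + j15.3 V.
Step 5 — Ohm's law: I = V / Z_total = (0 + j15.3) / (9.179 - j28.73) = -0.4832 + j0.1544 A.
Step 6 — Convert to polar: |I| = 0.5073 A, ∠I = 162.3°.

I = 0.5073∠162.3° A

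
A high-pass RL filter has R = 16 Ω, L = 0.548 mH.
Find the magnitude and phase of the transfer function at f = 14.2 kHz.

Step 1 — Angular frequency: ω = 2π·1.42e+04 = 8.922e+04 rad/s.
Step 2 — Transfer function: H(jω) = jωL/(R + jωL).
Step 3 — Numerator jωL = j·48.89; denominator R + jωL = 16 + j48.89.
Step 4 — H = 0.9033 + j0.2956.
Step 5 — Magnitude: |H| = 0.9504 (-0.4 dB); phase: φ = 18.1°.

|H| = 0.9504 (-0.4 dB), φ = 18.1°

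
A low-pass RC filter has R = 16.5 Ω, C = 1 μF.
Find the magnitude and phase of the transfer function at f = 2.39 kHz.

Step 1 — Angular frequency: ω = 2π·2390 = 1.502e+04 rad/s.
Step 2 — Transfer function: H(jω) = 1/(1 + jωRC).
Step 3 — Denominator: 1 + jωRC = 1 + j·1.502e+04·16.5·1e-06 = 1 + j0.2478.
Step 4 — H = 0.9422 - j0.2334.
Step 5 — Magnitude: |H| = 0.9706 (-0.3 dB); phase: φ = -13.9°.

|H| = 0.9706 (-0.3 dB), φ = -13.9°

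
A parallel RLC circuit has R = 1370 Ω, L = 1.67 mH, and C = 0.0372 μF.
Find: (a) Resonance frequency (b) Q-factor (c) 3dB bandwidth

Step 1 — Resonance: ω₀ = 1/√(LC) = 1/√(0.00167·3.72e-08) = 1.269e+05 rad/s.
Step 2 — f₀ = ω₀/(2π) = 2.019e+04 Hz.
Step 3 — Parallel Q: Q = R/(ω₀L) = 1370/(1.269e+05·0.00167) = 6.466.
Step 4 — Bandwidth: Δω = ω₀/Q = 1.962e+04 rad/s; BW = Δω/(2π) = 3123 Hz.

(a) f₀ = 2.019e+04 Hz  (b) Q = 6.466  (c) BW = 3123 Hz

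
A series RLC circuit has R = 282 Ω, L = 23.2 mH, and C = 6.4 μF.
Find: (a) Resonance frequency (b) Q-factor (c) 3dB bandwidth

Step 1 — Resonance condition Im(Z)=0 gives ω₀ = 1/√(LC).
Step 2 — ω₀ = 1/√(0.0232·6.4e-06) = 2595 rad/s.
Step 3 — f₀ = ω₀/(2π) = 413 Hz.
Step 4 — Series Q: Q = ω₀L/R = 2595·0.0232/282 = 0.2135.
Step 5 — 3dB bandwidth: Δω = ω₀/Q = 1.216e+04 rad/s; BW = Δω/(2π) = 1935 Hz.

(a) f₀ = 413 Hz  (b) Q = 0.2135  (c) BW = 1935 Hz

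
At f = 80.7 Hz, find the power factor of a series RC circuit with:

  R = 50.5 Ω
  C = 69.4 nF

Step 1 — Angular frequency: ω = 2π·f = 2π·80.7 = 507.1 rad/s.
Step 2 — Component impedances:
  R: Z = R = 50.5 Ω
  C: Z = 1/(jωC) = -j/(ω·C) = 0 - j2.842e+04 Ω
Step 3 — Series combination: Z_total = R + C = 50.5 - j2.842e+04 Ω = 2.842e+04∠-89.9° Ω.
Step 4 — Power factor: PF = cos(φ) = Re(Z)/|Z| = 50.5/2.842e+04 = 0.001777.
Step 5 — Type: Im(Z) = -2.842e+04 ⇒ leading (phase φ = -89.9°).

PF = 0.001777 (leading, φ = -89.9°)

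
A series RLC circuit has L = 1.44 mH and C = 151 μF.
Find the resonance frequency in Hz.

Step 1 — Resonance condition Im(Z)=0 gives ω₀ = 1/√(LC).
Step 2 — ω₀ = 1/√(0.00144·0.000151) = 2145 rad/s.
Step 3 — f₀ = ω₀/(2π) = 341.3 Hz.

f₀ = 341.3 Hz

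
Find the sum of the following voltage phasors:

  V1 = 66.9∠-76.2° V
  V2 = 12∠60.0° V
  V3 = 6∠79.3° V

Step 1 — Convert each phasor to rectangular form:
  V1 = 66.9·(cos(-76.2°) + j·sin(-76.2°)) = 15.96 - j64.97 V
  V2 = 12·(cos(60.0°) + j·sin(60.0°)) = 6 + j10.39 V
  V3 = 6·(cos(79.3°) + j·sin(79.3°)) = 1.114 + j5.896 V
Step 2 — Sum components: V_total = 23.07 - j48.68 V.
Step 3 — Convert to polar: |V_total| = 53.87 V, ∠V_total = -64.6°.

V_total = 53.87∠-64.6° V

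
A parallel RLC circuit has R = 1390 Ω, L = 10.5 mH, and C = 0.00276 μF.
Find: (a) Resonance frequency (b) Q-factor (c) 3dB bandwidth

Step 1 — Resonance: ω₀ = 1/√(LC) = 1/√(0.0105·2.76e-09) = 1.858e+05 rad/s.
Step 2 — f₀ = ω₀/(2π) = 2.956e+04 Hz.
Step 3 — Parallel Q: Q = R/(ω₀L) = 1390/(1.858e+05·0.0105) = 0.7126.
Step 4 — Bandwidth: Δω = ω₀/Q = 2.607e+05 rad/s; BW = Δω/(2π) = 4.149e+04 Hz.

(a) f₀ = 2.956e+04 Hz  (b) Q = 0.7126  (c) BW = 4.149e+04 Hz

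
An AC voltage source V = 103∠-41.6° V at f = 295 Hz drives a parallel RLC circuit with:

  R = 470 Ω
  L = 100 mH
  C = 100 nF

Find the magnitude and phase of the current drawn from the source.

Step 1 — Angular frequency: ω = 2π·f = 2π·295 = 1854 rad/s.
Step 2 — Component impedances:
  R: Z = R = 470 Ω
  L: Z = jωL = j·1854·0.1 = 0 + j185.4 Ω
  C: Z = 1/(jωC) = -j/(ω·C) = 0 - j5395 Ω
Step 3 — Parallel combination: 1/Z_total = 1/R + 1/L + 1/C; Z_total = 67.19 + j164.5 Ω = 177.7∠67.8° Ω.
Step 4 — Source phasor: V = 103∠-41.6° V = 77.02 - j68.38 V.
Step 5 — Ohm's law: I = V / Z_total = (77.02 - j68.38) / (67.19 + j164.5) = -0.1924 - j0.5468 A.
Step 6 — Convert to polar: |I| = 0.5796 A, ∠I = -109.4°.

I = 0.5796∠-109.4° A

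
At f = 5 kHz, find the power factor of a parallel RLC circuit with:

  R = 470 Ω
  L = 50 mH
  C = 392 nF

Step 1 — Angular frequency: ω = 2π·f = 2π·5000 = 3.142e+04 rad/s.
Step 2 — Component impedances:
  R: Z = R = 470 Ω
  L: Z = jωL = j·3.142e+04·0.05 = 0 + j1571 Ω
  C: Z = 1/(jωC) = -j/(ω·C) = 0 - j81.2 Ω
Step 3 — Parallel combination: 1/Z_total = 1/R + 1/L + 1/C; Z_total = 15.1 - j82.88 Ω = 84.24∠-79.7° Ω.
Step 4 — Power factor: PF = cos(φ) = Re(Z)/|Z| = 15.1/84.24 = 0.1792.
Step 5 — Type: Im(Z) = -82.88 ⇒ leading (phase φ = -79.7°).

PF = 0.1792 (leading, φ = -79.7°)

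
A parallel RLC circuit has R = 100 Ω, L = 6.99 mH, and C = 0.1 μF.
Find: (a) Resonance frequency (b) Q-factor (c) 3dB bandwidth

Step 1 — Resonance: ω₀ = 1/√(LC) = 1/√(0.00699·1e-07) = 3.782e+04 rad/s.
Step 2 — f₀ = ω₀/(2π) = 6020 Hz.
Step 3 — Parallel Q: Q = R/(ω₀L) = 100/(3.782e+04·0.00699) = 0.3782.
Step 4 — Bandwidth: Δω = ω₀/Q = 1e+05 rad/s; BW = Δω/(2π) = 1.592e+04 Hz.

(a) f₀ = 6020 Hz  (b) Q = 0.3782  (c) BW = 1.592e+04 Hz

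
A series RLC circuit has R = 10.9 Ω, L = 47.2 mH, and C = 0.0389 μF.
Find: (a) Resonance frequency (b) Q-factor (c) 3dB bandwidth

Step 1 — Resonance: ω₀ = 1/√(LC) = 1/√(0.0472·3.89e-08) = 2.334e+04 rad/s.
Step 2 — f₀ = ω₀/(2π) = 3714 Hz.
Step 3 — Series Q: Q = ω₀L/R = 2.334e+04·0.0472/10.9 = 101.1.
Step 4 — Bandwidth: Δω = ω₀/Q = 230.9 rad/s; BW = Δω/(2π) = 36.75 Hz.

(a) f₀ = 3714 Hz  (b) Q = 101.1  (c) BW = 36.75 Hz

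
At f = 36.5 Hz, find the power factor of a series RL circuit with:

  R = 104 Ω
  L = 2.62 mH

Step 1 — Angular frequency: ω = 2π·f = 2π·36.5 = 229.3 rad/s.
Step 2 — Component impedances:
  R: Z = R = 104 Ω
  L: Z = jωL = j·229.3·0.00262 = 0 + j0.6009 Ω
Step 3 — Series combination: Z_total = R + L = 104 + j0.6009 Ω = 104∠0.3° Ω.
Step 4 — Power factor: PF = cos(φ) = Re(Z)/|Z| = 104/104 = 1.
Step 5 — Type: Im(Z) = 0.6009 ⇒ lagging (phase φ = 0.3°).

PF = 1 (lagging, φ = 0.3°)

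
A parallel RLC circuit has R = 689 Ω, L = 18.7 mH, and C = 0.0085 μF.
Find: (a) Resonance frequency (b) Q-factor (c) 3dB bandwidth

Step 1 — Resonance: ω₀ = 1/√(LC) = 1/√(0.0187·8.5e-09) = 7.932e+04 rad/s.
Step 2 — f₀ = ω₀/(2π) = 1.262e+04 Hz.
Step 3 — Parallel Q: Q = R/(ω₀L) = 689/(7.932e+04·0.0187) = 0.4645.
Step 4 — Bandwidth: Δω = ω₀/Q = 1.708e+05 rad/s; BW = Δω/(2π) = 2.718e+04 Hz.

(a) f₀ = 1.262e+04 Hz  (b) Q = 0.4645  (c) BW = 2.718e+04 Hz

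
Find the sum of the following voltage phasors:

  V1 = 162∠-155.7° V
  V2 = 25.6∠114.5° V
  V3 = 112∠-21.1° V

Step 1 — Convert each phasor to rectangular form:
  V1 = 162·(cos(-155.7°) + j·sin(-155.7°)) = -147.6 - j66.67 V
  V2 = 25.6·(cos(114.5°) + j·sin(114.5°)) = -10.62 + j23.3 V
  V3 = 112·(cos(-21.1°) + j·sin(-21.1°)) = 104.5 - j40.32 V
Step 2 — Sum components: V_total = -53.77 - j83.69 V.
Step 3 — Convert to polar: |V_total| = 99.48 V, ∠V_total = -122.7°.

V_total = 99.48∠-122.7° V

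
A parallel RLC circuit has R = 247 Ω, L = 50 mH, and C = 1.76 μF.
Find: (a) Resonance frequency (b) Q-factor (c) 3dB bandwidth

Step 1 — Resonance: ω₀ = 1/√(LC) = 1/√(0.05·1.76e-06) = 3371 rad/s.
Step 2 — f₀ = ω₀/(2π) = 536.5 Hz.
Step 3 — Parallel Q: Q = R/(ω₀L) = 247/(3371·0.05) = 1.465.
Step 4 — Bandwidth: Δω = ω₀/Q = 2300 rad/s; BW = Δω/(2π) = 366.1 Hz.

(a) f₀ = 536.5 Hz  (b) Q = 1.465  (c) BW = 366.1 Hz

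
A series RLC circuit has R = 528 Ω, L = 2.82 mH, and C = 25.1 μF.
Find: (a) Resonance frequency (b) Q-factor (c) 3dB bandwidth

Step 1 — Resonance condition Im(Z)=0 gives ω₀ = 1/√(LC).
Step 2 — ω₀ = 1/√(0.00282·2.51e-05) = 3759 rad/s.
Step 3 — f₀ = ω₀/(2π) = 598.2 Hz.
Step 4 — Series Q: Q = ω₀L/R = 3759·0.00282/528 = 0.02007.
Step 5 — 3dB bandwidth: Δω = ω₀/Q = 1.872e+05 rad/s; BW = Δω/(2π) = 2.98e+04 Hz.

(a) f₀ = 598.2 Hz  (b) Q = 0.02007  (c) BW = 2.98e+04 Hz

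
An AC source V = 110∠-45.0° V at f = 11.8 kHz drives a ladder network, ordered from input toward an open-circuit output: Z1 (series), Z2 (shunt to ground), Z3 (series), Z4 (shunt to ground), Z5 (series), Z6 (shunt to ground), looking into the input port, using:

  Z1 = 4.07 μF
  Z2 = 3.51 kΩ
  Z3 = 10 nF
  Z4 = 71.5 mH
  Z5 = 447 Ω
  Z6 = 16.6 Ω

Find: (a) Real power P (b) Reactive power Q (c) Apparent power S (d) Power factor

Step 1 — Angular frequency: ω = 2π·f = 2π·1.18e+04 = 7.414e+04 rad/s.
Step 2 — Component impedances:
  Z1: Z = 1/(jωC) = -j/(ω·C) = 0 - j3.314 Ω
  Z2: Z = R = 3510 Ω
  Z3: Z = 1/(jωC) = -j/(ω·C) = 0 - j1349 Ω
  Z4: Z = jωL = j·7.414e+04·0.0715 = 0 + j5301 Ω
  Z5: Z = R = 447 Ω
  Z6: Z = R = 16.6 Ω
Step 3 — Ladder network (open output): work backward from the far end, alternating series and parallel combinations. Z_in = 710.9 - j925.9 Ω = 1167∠-52.5° Ω.
Step 4 — Source phasor: V = 110∠-45.0° V = 77.78 - j77.78 V.
Step 5 — Current: I = V / Z = 0.09343 + j0.01228 A = 0.09423∠7.5° A.
Step 6 — Complex power: S = V·I* = 6.312 - j8.222 VA.
Step 7 — Real power: P = Re(S) = 6.312 W.
Step 8 — Reactive power: Q = Im(S) = -8.222 VAR.
Step 9 — Apparent power: |S| = 10.37 VA.
Step 10 — Power factor: PF = P/|S| = 0.609 (leading).

(a) P = 6.312 W  (b) Q = -8.222 VAR  (c) S = 10.37 VA  (d) PF = 0.609 (leading)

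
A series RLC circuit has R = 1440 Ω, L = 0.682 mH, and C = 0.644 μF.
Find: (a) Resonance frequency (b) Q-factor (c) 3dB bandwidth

Step 1 — Resonance: ω₀ = 1/√(LC) = 1/√(0.000682·6.44e-07) = 4.772e+04 rad/s.
Step 2 — f₀ = ω₀/(2π) = 7594 Hz.
Step 3 — Series Q: Q = ω₀L/R = 4.772e+04·0.000682/1440 = 0.0226.
Step 4 — Bandwidth: Δω = ω₀/Q = 2.111e+06 rad/s; BW = Δω/(2π) = 3.36e+05 Hz.

(a) f₀ = 7594 Hz  (b) Q = 0.0226  (c) BW = 3.36e+05 Hz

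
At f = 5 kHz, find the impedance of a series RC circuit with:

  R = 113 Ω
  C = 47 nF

Step 1 — Angular frequency: ω = 2π·f = 2π·5000 = 3.142e+04 rad/s.
Step 2 — Component impedances:
  R: Z = R = 113 Ω
  C: Z = 1/(jωC) = -j/(ω·C) = 0 - j677.3 Ω
Step 3 — Series combination: Z_total = R + C = 113 - j677.3 Ω = 686.6∠-80.5° Ω.

Z = 113 - j677.3 Ω = 686.6∠-80.5° Ω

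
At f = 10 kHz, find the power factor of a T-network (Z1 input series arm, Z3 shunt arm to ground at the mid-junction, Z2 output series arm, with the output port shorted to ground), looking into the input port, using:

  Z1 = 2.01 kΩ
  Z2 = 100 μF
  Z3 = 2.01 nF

Step 1 — Angular frequency: ω = 2π·f = 2π·1e+04 = 6.283e+04 rad/s.
Step 2 — Component impedances:
  Z1: Z = R = 2010 Ω
  Z2: Z = 1/(jωC) = -j/(ω·C) = 0 - j0.1592 Ω
  Z3: Z = 1/(jωC) = -j/(ω·C) = 0 - j7918 Ω
Step 3 — With the output port shorted to ground, the output series arm Z2 runs from the junction to ground; the shunt arm Z3 also runs from the junction to ground. They appear in parallel: Z3 || Z2 = 0 - j0.1592 Ω.
Step 4 — Series with input arm Z1: Z_in = Z1 + (Z3 || Z2) = 2010 - j0.1592 Ω = 2010∠-0.0° Ω.
Step 5 — Power factor: PF = cos(φ) = Re(Z)/|Z| = 2010/2010 = 1.
Step 6 — Type: Im(Z) = -0.1592 ⇒ leading (phase φ = -0.0°).

PF = 1 (leading, φ = -0.0°)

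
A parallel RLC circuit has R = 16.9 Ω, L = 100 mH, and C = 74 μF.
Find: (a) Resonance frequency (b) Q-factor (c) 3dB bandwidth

Step 1 — Resonance: ω₀ = 1/√(LC) = 1/√(0.1·7.4e-05) = 367.6 rad/s.
Step 2 — f₀ = ω₀/(2π) = 58.51 Hz.
Step 3 — Parallel Q: Q = R/(ω₀L) = 16.9/(367.6·0.1) = 0.4597.
Step 4 — Bandwidth: Δω = ω₀/Q = 799.6 rad/s; BW = Δω/(2π) = 127.3 Hz.

(a) f₀ = 58.51 Hz  (b) Q = 0.4597  (c) BW = 127.3 Hz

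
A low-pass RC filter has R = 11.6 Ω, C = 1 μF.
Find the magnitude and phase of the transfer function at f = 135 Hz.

Step 1 — Angular frequency: ω = 2π·135 = 848.2 rad/s.
Step 2 — Transfer function: H(jω) = 1/(1 + jωRC).
Step 3 — Denominator: 1 + jωRC = 1 + j·848.2·11.6·1e-06 = 1 + j0.009839.
Step 4 — H = 0.9999 - j0.009839.
Step 5 — Magnitude: |H| = 1 (-0.0 dB); phase: φ = -0.6°.

|H| = 1 (-0.0 dB), φ = -0.6°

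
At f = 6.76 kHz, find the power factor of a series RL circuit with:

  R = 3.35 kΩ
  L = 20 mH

Step 1 — Angular frequency: ω = 2π·f = 2π·6760 = 4.247e+04 rad/s.
Step 2 — Component impedances:
  R: Z = R = 3350 Ω
  L: Z = jωL = j·4.247e+04·0.02 = 0 + j849.5 Ω
Step 3 — Series combination: Z_total = R + L = 3350 + j849.5 Ω = 3456∠14.2° Ω.
Step 4 — Power factor: PF = cos(φ) = Re(Z)/|Z| = 3350/3456 = 0.9693.
Step 5 — Type: Im(Z) = 849.5 ⇒ lagging (phase φ = 14.2°).

PF = 0.9693 (lagging, φ = 14.2°)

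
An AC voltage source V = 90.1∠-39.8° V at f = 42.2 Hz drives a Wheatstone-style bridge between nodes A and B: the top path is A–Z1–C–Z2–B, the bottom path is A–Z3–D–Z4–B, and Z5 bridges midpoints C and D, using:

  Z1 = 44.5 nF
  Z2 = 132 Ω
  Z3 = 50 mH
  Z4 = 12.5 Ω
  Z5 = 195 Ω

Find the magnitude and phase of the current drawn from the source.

Step 1 — Angular frequency: ω = 2π·f = 2π·42.2 = 265.2 rad/s.
Step 2 — Component impedances:
  Z1: Z = 1/(jωC) = -j/(ω·C) = 0 - j8.475e+04 Ω
  Z2: Z = R = 132 Ω
  Z3: Z = jωL = j·265.2·0.05 = 0 + j13.26 Ω
  Z4: Z = R = 12.5 Ω
  Z5: Z = R = 195 Ω
Step 3 — Bridge requires nodal analysis (the Z5 bridge couples midpoints C and D, so the two paths cannot be reduced to a simple series/parallel combination). Setting node B to ground and injecting 1 A at node A, the 3-node admittance system at A, C, D solves to V_A = Z_AB = 12.04 + j13.26 Ω = 17.91∠47.8° Ω.
Step 4 — Source phasor: V = 90.1∠-39.8° V = 69.22 - j57.67 V.
Step 5 — Ohm's law: I = V / Z_total = (69.22 - j57.67) / (12.04 + j13.26) = 0.2147 - j5.026 A.
Step 6 — Convert to polar: |I| = 5.03 A, ∠I = -87.6°.

I = 5.03∠-87.6° A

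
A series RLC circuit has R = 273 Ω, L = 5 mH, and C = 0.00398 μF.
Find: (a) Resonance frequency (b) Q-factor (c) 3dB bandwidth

Step 1 — Resonance condition Im(Z)=0 gives ω₀ = 1/√(LC).
Step 2 — ω₀ = 1/√(0.005·3.98e-09) = 2.242e+05 rad/s.
Step 3 — f₀ = ω₀/(2π) = 3.568e+04 Hz.
Step 4 — Series Q: Q = ω₀L/R = 2.242e+05·0.005/273 = 4.106.
Step 5 — 3dB bandwidth: Δω = ω₀/Q = 5.46e+04 rad/s; BW = Δω/(2π) = 8690 Hz.

(a) f₀ = 3.568e+04 Hz  (b) Q = 4.106  (c) BW = 8690 Hz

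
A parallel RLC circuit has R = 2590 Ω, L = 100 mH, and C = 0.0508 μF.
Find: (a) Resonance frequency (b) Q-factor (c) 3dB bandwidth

Step 1 — Resonance: ω₀ = 1/√(LC) = 1/√(0.1·5.08e-08) = 1.403e+04 rad/s.
Step 2 — f₀ = ω₀/(2π) = 2233 Hz.
Step 3 — Parallel Q: Q = R/(ω₀L) = 2590/(1.403e+04·0.1) = 1.846.
Step 4 — Bandwidth: Δω = ω₀/Q = 7600 rad/s; BW = Δω/(2π) = 1210 Hz.

(a) f₀ = 2233 Hz  (b) Q = 1.846  (c) BW = 1210 Hz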